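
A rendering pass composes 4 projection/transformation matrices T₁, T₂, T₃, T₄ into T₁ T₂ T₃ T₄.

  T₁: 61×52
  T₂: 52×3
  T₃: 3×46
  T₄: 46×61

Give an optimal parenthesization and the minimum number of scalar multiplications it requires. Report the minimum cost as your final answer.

29097

Adjacent pairs: T₁T₂ = 61·52·3 = 9516; T₂T₃ = 52·3·46 = 7176; T₃T₄ = 3·46·61 = 8418.
Length 3: T₁..T₃: k=1: 0+7176+61·52·46=153088; k=2: 9516+0+61·3·46=17934 → min 17934 | T₂..T₄: k=2: 0+8418+52·3·61=17934; k=3: 7176+0+52·46·61=153088 → min 17934.
Length 4: T₁..T₄: k=1: 0+17934+61·52·61=211426; k=2: 9516+8418+61·3·61=29097; k=3: 17934+0+61·46·61=189100 → min 29097.
Optimal parenthesization: ((T₁ T₂) (T₃ T₄)) with cost 29097.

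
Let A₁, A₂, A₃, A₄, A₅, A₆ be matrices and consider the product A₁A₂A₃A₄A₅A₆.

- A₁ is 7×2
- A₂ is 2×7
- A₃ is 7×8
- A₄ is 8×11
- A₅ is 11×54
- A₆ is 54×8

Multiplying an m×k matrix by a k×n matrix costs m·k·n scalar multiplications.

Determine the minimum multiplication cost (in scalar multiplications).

Adjacent pairs: A₁A₂ = 7·2·7 = 98; A₂A₃ = 2·7·8 = 112; A₃A₄ = 7·8·11 = 616; A₄A₅ = 8·11·54 = 4752; A₅A₆ = 11·54·8 = 4752.
Length 3: A₁..A₃: k=1: 0+112+7·2·8=224; k=2: 98+0+7·7·8=490 → min 224 | A₂..A₄: k=2: 0+616+2·7·11=770; k=3: 112+0+2·8·11=288 → min 288 | A₃..A₅: k=3: 0+4752+7·8·54=7776; k=4: 616+0+7·11·54=4774 → min 4774 | A₄..A₆: k=4: 0+4752+8·11·8=5456; k=5: 4752+0+8·54·8=8208 → min 5456.
Length 4: A₁..A₄: k=1: 0+288+7·2·11=442; k=2: 98+616+7·7·11=1253; k=3: 224+0+7·8·11=840 → min 442 | A₂..A₅: k=2: 0+4774+2·7·54=5530; k=3: 112+4752+2·8·54=5728; k=4: 288+0+2·11·54=1476 → min 1476 | A₃..A₆: k=3: 0+5456+7·8·8=5904; k=4: 616+4752+7·11·8=5984; k=5: 4774+0+7·54·8=7798 → min 5904.
Length 5: A₁..A₅: k=1: 0+1476+7·2·54=2232; k=2: 98+4774+7·7·54=7518; k=3: 224+4752+7·8·54=8000; k=4: 442+0+7·11·54=4600 → min 2232 | A₂..A₆: k=2: 0+5904+2·7·8=6016; k=3: 112+5456+2·8·8=5696; k=4: 288+4752+2·11·8=5216; k=5: 1476+0+2·54·8=2340 → min 2340.
Length 6: A₁..A₆: k=1: 0+2340+7·2·8=2452; k=2: 98+5904+7·7·8=6394; k=3: 224+5456+7·8·8=6128; k=4: 442+4752+7·11·8=5810; k=5: 2232+0+7·54·8=5256 → min 2452.
Optimal order: (A₁((((A₂A₃)A₄)A₅)A₆)) with cost 2452.

2452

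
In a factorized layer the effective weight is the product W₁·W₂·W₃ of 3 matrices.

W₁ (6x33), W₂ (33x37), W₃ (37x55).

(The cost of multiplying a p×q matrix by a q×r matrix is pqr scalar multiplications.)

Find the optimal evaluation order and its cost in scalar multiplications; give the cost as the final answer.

19536

(W₁·(W₂·W₃)): cost 78045.
((W₁·W₂)·W₃): cost 19536.
Optimal: ((W₁·W₂)·W₃) with cost 19536.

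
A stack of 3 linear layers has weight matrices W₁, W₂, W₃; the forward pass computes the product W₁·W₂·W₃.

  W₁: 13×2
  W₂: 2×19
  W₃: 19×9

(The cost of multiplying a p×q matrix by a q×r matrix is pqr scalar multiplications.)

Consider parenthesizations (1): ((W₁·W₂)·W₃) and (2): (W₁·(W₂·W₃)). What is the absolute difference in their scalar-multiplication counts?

2141

Order (1) = ((W₁·W₂)·W₃): (W₁·W₂): 13×2 by 2×19 → 13×19, cost 13·2·19 = 494; ((W₁·W₂)·W₃): 13×19 by 19×9 → 13×9, cost 13·19·9 = 2223; cumulative 2717. Total 2717.
Order (2) = (W₁·(W₂·W₃)): (W₂·W₃): 2×19 by 19×9 → 2×9, cost 2·19·9 = 342; (W₁·(W₂·W₃)): 13×2 by 2×9 → 13×9, cost 13·2·9 = 234; cumulative 576. Total 576.
Difference: |2717 − 576| = 2141.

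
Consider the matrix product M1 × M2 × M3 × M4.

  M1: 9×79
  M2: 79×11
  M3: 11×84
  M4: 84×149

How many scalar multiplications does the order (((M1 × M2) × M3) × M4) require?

(M1 × M2): 9×79 by 79×11 → 9×11, cost 9·79·11 = 7821
((M1 × M2) × M3): 9×11 by 11×84 → 9×84, cost 9·11·84 = 8316; cumulative 16137
(((M1 × M2) × M3) × M4): 9×84 by 84×149 → 9×149, cost 9·84·149 = 112644; cumulative 128781
Total: 128781 scalar multiplications.

128781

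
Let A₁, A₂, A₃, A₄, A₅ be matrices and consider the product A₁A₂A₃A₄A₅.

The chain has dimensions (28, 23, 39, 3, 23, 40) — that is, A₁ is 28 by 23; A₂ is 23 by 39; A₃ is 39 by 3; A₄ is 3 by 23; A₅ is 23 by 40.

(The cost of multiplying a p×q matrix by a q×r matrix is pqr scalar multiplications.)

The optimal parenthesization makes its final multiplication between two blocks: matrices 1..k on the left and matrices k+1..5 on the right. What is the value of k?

Adjacent pairs: A₁A₂ = 28·23·39 = 25116; A₂A₃ = 23·39·3 = 2691; A₃A₄ = 39·3·23 = 2691; A₄A₅ = 3·23·40 = 2760.
Length 3: A₁..A₃: k=1: 0+2691+28·23·3=4623; k=2: 25116+0+28·39·3=28392 → min 4623 | A₂..A₄: k=2: 0+2691+23·39·23=23322; k=3: 2691+0+23·3·23=4278 → min 4278 | A₃..A₅: k=3: 0+2760+39·3·40=7440; k=4: 2691+0+39·23·40=38571 → min 7440.
Length 4: A₁..A₄: k=1: 0+4278+28·23·23=19090; k=2: 25116+2691+28·39·23=52923; k=3: 4623+0+28·3·23=6555 → min 6555 | A₂..A₅: k=2: 0+7440+23·39·40=43320; k=3: 2691+2760+23·3·40=8211; k=4: 4278+0+23·23·40=25438 → min 8211.
Top-level splits: k=1: (A₁..A₁)·(A₂..A₅) → 0+8211+28·23·40 = 33971; k=2: (A₁..A₂)·(A₃..A₅) → 25116+7440+28·39·40 = 76236; k=3: (A₁..A₃)·(A₄..A₅) → 4623+2760+28·3·40 = 10743; k=4: (A₁..A₄)·(A₅..A₅) → 6555+0+28·23·40 = 32315.
Best split is after A₃, i.e. k = 3.

3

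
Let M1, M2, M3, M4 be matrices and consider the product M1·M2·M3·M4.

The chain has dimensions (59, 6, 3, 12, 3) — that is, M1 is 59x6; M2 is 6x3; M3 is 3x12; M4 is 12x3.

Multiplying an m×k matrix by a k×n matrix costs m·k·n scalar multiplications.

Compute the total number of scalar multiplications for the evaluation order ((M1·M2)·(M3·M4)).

(M1·M2): 59×6 by 6×3 → 59×3, cost 59·6·3 = 1062
(M3·M4): 3×12 by 12×3 → 3×3, cost 3·12·3 = 108
((M1·M2)·(M3·M4)): 59×3 by 3×3 → 59×3, cost 59·3·3 = 531; cumulative 1701
Total: 1701 scalar multiplications.

1701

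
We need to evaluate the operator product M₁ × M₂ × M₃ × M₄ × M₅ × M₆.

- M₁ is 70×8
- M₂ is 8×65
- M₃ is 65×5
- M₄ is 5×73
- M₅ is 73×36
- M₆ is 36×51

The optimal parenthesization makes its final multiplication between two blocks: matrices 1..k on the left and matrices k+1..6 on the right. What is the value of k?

Adjacent pairs: M₁M₂ = 70·8·65 = 36400; M₂M₃ = 8·65·5 = 2600; M₃M₄ = 65·5·73 = 23725; M₄M₅ = 5·73·36 = 13140; M₅M₆ = 73·36·51 = 134028.
Length 3: M₁..M₃: k=1: 0+2600+70·8·5=5400; k=2: 36400+0+70·65·5=59150 → min 5400 | M₂..M₄: k=2: 0+23725+8·65·73=61685; k=3: 2600+0+8·5·73=5520 → min 5520 | M₃..M₅: k=3: 0+13140+65·5·36=24840; k=4: 23725+0+65·73·36=194545 → min 24840 | M₄..M₆: k=4: 0+134028+5·73·51=152643; k=5: 13140+0+5·36·51=22320 → min 22320.
Length 4: M₁..M₄: k=1: 0+5520+70·8·73=46400; k=2: 36400+23725+70·65·73=392275; k=3: 5400+0+70·5·73=30950 → min 30950 | M₂..M₅: k=2: 0+24840+8·65·36=43560; k=3: 2600+13140+8·5·36=17180; k=4: 5520+0+8·73·36=26544 → min 17180 | M₃..M₆: k=3: 0+22320+65·5·51=38895; k=4: 23725+134028+65·73·51=399748; k=5: 24840+0+65·36·51=144180 → min 38895.
Length 5: M₁..M₅: k=1: 0+17180+70·8·36=37340; k=2: 36400+24840+70·65·36=225040; k=3: 5400+13140+70·5·36=31140; k=4: 30950+0+70·73·36=214910 → min 31140 | M₂..M₆: k=2: 0+38895+8·65·51=65415; k=3: 2600+22320+8·5·51=26960; k=4: 5520+134028+8·73·51=169332; k=5: 17180+0+8·36·51=31868 → min 26960.
Top-level splits: k=1: (M₁..M₁)·(M₂..M₆) → 0+26960+70·8·51 = 55520; k=2: (M₁..M₂)·(M₃..M₆) → 36400+38895+70·65·51 = 307345; k=3: (M₁..M₃)·(M₄..M₆) → 5400+22320+70·5·51 = 45570; k=4: (M₁..M₄)·(M₅..M₆) → 30950+134028+70·73·51 = 425588; k=5: (M₁..M₅)·(M₆..M₆) → 31140+0+70·36·51 = 159660.
Best split is after M₃, i.e. k = 3.

3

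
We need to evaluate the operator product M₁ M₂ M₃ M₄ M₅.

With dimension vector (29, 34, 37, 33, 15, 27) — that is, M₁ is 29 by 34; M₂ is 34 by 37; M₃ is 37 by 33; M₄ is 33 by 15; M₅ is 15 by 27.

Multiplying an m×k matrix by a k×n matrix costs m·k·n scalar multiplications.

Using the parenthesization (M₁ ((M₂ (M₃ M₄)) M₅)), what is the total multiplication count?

77577

(M₃ M₄): 37×33 by 33×15 → 37×15, cost 37·33·15 = 18315
(M₂ (M₃ M₄)): 34×37 by 37×15 → 34×15, cost 34·37·15 = 18870; cumulative 37185
((M₂ (M₃ M₄)) M₅): 34×15 by 15×27 → 34×27, cost 34·15·27 = 13770; cumulative 50955
(M₁ ((M₂ (M₃ M₄)) M₅)): 29×34 by 34×27 → 29×27, cost 29·34·27 = 26622; cumulative 77577
Total: 77577 scalar multiplications.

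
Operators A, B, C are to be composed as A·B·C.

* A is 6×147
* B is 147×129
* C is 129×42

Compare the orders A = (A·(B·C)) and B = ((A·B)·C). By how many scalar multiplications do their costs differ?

687204

Order A = (A·(B·C)): (B·C): 147×129 by 129×42 → 147×42, cost 147·129·42 = 796446; (A·(B·C)): 6×147 by 147×42 → 6×42, cost 6·147·42 = 37044; cumulative 833490. Total 833490.
Order B = ((A·B)·C): (A·B): 6×147 by 147×129 → 6×129, cost 6·147·129 = 113778; ((A·B)·C): 6×129 by 129×42 → 6×42, cost 6·129·42 = 32508; cumulative 146286. Total 146286.
Difference: |833490 − 146286| = 687204.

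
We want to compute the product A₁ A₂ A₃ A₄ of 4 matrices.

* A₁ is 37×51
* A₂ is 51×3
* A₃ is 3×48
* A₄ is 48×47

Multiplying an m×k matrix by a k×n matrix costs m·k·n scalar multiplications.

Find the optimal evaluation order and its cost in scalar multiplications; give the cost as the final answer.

17646

Adjacent pairs: A₁A₂ = 37·51·3 = 5661; A₂A₃ = 51·3·48 = 7344; A₃A₄ = 3·48·47 = 6768.
Length 3: A₁..A₃: k=1: 0+7344+37·51·48=97920; k=2: 5661+0+37·3·48=10989 → min 10989 | A₂..A₄: k=2: 0+6768+51·3·47=13959; k=3: 7344+0+51·48·47=122400 → min 13959.
Length 4: A₁..A₄: k=1: 0+13959+37·51·47=102648; k=2: 5661+6768+37·3·47=17646; k=3: 10989+0+37·48·47=94461 → min 17646.
Optimal parenthesization: ((A₁ A₂) (A₃ A₄)) with cost 17646.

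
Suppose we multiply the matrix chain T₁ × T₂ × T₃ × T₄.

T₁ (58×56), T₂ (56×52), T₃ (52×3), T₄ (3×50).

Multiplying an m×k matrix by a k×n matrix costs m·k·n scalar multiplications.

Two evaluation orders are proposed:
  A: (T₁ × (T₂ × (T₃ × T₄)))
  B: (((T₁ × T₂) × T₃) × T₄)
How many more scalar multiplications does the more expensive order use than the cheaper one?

Order A = (T₁ × (T₂ × (T₃ × T₄))): (T₃ × T₄): 52×3 by 3×50 → 52×50, cost 52·3·50 = 7800; (T₂ × (T₃ × T₄)): 56×52 by 52×50 → 56×50, cost 56·52·50 = 145600; cumulative 153400; (T₁ × (T₂ × (T₃ × T₄))): 58×56 by 56×50 → 58×50, cost 58·56·50 = 162400; cumulative 315800. Total 315800.
Order B = (((T₁ × T₂) × T₃) × T₄): (T₁ × T₂): 58×56 by 56×52 → 58×52, cost 58·56·52 = 168896; ((T₁ × T₂) × T₃): 58×52 by 52×3 → 58×3, cost 58·52·3 = 9048; cumulative 177944; (((T₁ × T₂) × T₃) × T₄): 58×3 by 3×50 → 58×50, cost 58·3·50 = 8700; cumulative 186644. Total 186644.
Difference: |315800 − 186644| = 129156.

129156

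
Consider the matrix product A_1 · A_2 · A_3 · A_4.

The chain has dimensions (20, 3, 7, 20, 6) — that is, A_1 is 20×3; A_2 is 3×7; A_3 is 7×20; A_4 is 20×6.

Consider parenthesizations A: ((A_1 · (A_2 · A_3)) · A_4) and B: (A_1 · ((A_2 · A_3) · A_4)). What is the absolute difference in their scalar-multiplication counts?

2880

Order A = ((A_1 · (A_2 · A_3)) · A_4): (A_2 · A_3): 3×7 by 7×20 → 3×20, cost 3·7·20 = 420; (A_1 · (A_2 · A_3)): 20×3 by 3×20 → 20×20, cost 20·3·20 = 1200; cumulative 1620; ((A_1 · (A_2 · A_3)) · A_4): 20×20 by 20×6 → 20×6, cost 20·20·6 = 2400; cumulative 4020. Total 4020.
Order B = (A_1 · ((A_2 · A_3) · A_4)): (A_2 · A_3): 3×7 by 7×20 → 3×20, cost 3·7·20 = 420; ((A_2 · A_3) · A_4): 3×20 by 20×6 → 3×6, cost 3·20·6 = 360; cumulative 780; (A_1 · ((A_2 · A_3) · A_4)): 20×3 by 3×6 → 20×6, cost 20·3·6 = 360; cumulative 1140. Total 1140.
Difference: |4020 − 1140| = 2880.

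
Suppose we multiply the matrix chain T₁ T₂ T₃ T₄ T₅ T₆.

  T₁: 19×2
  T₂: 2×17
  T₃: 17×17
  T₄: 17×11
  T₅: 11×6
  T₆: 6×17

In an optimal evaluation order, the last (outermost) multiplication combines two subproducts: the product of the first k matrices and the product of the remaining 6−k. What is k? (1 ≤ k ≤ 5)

Adjacent pairs: T₁T₂ = 19·2·17 = 646; T₂T₃ = 2·17·17 = 578; T₃T₄ = 17·17·11 = 3179; T₄T₅ = 17·11·6 = 1122; T₅T₆ = 11·6·17 = 1122.
Length 3: T₁..T₃: k=1: 0+578+19·2·17=1224; k=2: 646+0+19·17·17=6137 → min 1224 | T₂..T₄: k=2: 0+3179+2·17·11=3553; k=3: 578+0+2·17·11=952 → min 952 | T₃..T₅: k=3: 0+1122+17·17·6=2856; k=4: 3179+0+17·11·6=4301 → min 2856 | T₄..T₆: k=4: 0+1122+17·11·17=4301; k=5: 1122+0+17·6·17=2856 → min 2856.
Length 4: T₁..T₄: k=1: 0+952+19·2·11=1370; k=2: 646+3179+19·17·11=7378; k=3: 1224+0+19·17·11=4777 → min 1370 | T₂..T₅: k=2: 0+2856+2·17·6=3060; k=3: 578+1122+2·17·6=1904; k=4: 952+0+2·11·6=1084 → min 1084 | T₃..T₆: k=3: 0+2856+17·17·17=7769; k=4: 3179+1122+17·11·17=7480; k=5: 2856+0+17·6·17=4590 → min 4590.
Length 5: T₁..T₅: k=1: 0+1084+19·2·6=1312; k=2: 646+2856+19·17·6=5440; k=3: 1224+1122+19·17·6=4284; k=4: 1370+0+19·11·6=2624 → min 1312 | T₂..T₆: k=2: 0+4590+2·17·17=5168; k=3: 578+2856+2·17·17=4012; k=4: 952+1122+2·11·17=2448; k=5: 1084+0+2·6·17=1288 → min 1288.
Top-level splits: k=1: (T₁..T₁)·(T₂..T₆) → 0+1288+19·2·17 = 1934; k=2: (T₁..T₂)·(T₃..T₆) → 646+4590+19·17·17 = 10727; k=3: (T₁..T₃)·(T₄..T₆) → 1224+2856+19·17·17 = 9571; k=4: (T₁..T₄)·(T₅..T₆) → 1370+1122+19·11·17 = 6045; k=5: (T₁..T₅)·(T₆..T₆) → 1312+0+19·6·17 = 3250.
Best split is after T₁, i.e. k = 1.

1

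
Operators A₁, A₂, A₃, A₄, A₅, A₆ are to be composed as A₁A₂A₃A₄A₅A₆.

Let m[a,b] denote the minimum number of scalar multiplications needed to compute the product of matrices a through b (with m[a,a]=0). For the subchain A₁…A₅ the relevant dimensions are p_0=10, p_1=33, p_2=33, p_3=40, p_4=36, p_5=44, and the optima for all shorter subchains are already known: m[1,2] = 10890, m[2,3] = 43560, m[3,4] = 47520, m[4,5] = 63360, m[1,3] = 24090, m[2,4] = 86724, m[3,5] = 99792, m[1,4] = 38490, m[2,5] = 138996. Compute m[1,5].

m[1,5] = min over k∈[1,4] of m[1,k]+m[k+1,5]+p_{0}·p_k·p_{5}.
k=1: 0 + 138996 + 10·33·44 = 153516; k=2: 10890 + 99792 + 10·33·44 = 125202; k=3: 24090 + 63360 + 10·40·44 = 105050; k=4: 38490 + 0 + 10·36·44 = 54330.
Minimum: 54330 at k=4.

54330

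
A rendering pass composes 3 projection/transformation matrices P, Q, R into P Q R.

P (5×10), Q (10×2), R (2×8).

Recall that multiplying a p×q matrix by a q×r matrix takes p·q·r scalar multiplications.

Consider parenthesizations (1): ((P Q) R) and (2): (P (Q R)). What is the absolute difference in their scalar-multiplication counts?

380

Order (1) = ((P Q) R): (P Q): 5×10 by 10×2 → 5×2, cost 5·10·2 = 100; ((P Q) R): 5×2 by 2×8 → 5×8, cost 5·2·8 = 80; cumulative 180. Total 180.
Order (2) = (P (Q R)): (Q R): 10×2 by 2×8 → 10×8, cost 10·2·8 = 160; (P (Q R)): 5×10 by 10×8 → 5×8, cost 5·10·8 = 400; cumulative 560. Total 560.
Difference: |180 − 560| = 380.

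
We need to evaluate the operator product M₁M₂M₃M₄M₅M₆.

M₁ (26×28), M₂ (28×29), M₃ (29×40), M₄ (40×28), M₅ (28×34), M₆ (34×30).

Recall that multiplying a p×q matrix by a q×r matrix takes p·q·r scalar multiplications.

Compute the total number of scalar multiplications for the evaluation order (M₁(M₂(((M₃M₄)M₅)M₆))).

(M₃M₄): 29×40 by 40×28 → 29×28, cost 29·40·28 = 32480
((M₃M₄)M₅): 29×28 by 28×34 → 29×34, cost 29·28·34 = 27608; cumulative 60088
(((M₃M₄)M₅)M₆): 29×34 by 34×30 → 29×30, cost 29·34·30 = 29580; cumulative 89668
(M₂(((M₃M₄)M₅)M₆)): 28×29 by 29×30 → 28×30, cost 28·29·30 = 24360; cumulative 114028
(M₁(M₂(((M₃M₄)M₅)M₆))): 26×28 by 28×30 → 26×30, cost 26·28·30 = 21840; cumulative 135868
Total: 135868 scalar multiplications.

135868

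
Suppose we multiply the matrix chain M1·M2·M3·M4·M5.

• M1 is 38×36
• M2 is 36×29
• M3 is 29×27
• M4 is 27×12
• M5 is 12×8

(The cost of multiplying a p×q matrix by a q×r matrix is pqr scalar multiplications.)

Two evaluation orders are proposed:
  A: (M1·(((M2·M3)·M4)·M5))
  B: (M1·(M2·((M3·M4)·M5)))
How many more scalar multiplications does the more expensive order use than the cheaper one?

Order A = (M1·(((M2·M3)·M4)·M5)): (M2·M3): 36×29 by 29×27 → 36×27, cost 36·29·27 = 28188; ((M2·M3)·M4): 36×27 by 27×12 → 36×12, cost 36·27·12 = 11664; cumulative 39852; (((M2·M3)·M4)·M5): 36×12 by 12×8 → 36×8, cost 36·12·8 = 3456; cumulative 43308; (M1·(((M2·M3)·M4)·M5)): 38×36 by 36×8 → 38×8, cost 38·36·8 = 10944; cumulative 54252. Total 54252.
Order B = (M1·(M2·((M3·M4)·M5))): (M3·M4): 29×27 by 27×12 → 29×12, cost 29·27·12 = 9396; ((M3·M4)·M5): 29×12 by 12×8 → 29×8, cost 29·12·8 = 2784; cumulative 12180; (M2·((M3·M4)·M5)): 36×29 by 29×8 → 36×8, cost 36·29·8 = 8352; cumulative 20532; (M1·(M2·((M3·M4)·M5))): 38×36 by 36×8 → 38×8, cost 38·36·8 = 10944; cumulative 31476. Total 31476.
Difference: |54252 − 31476| = 22776.

22776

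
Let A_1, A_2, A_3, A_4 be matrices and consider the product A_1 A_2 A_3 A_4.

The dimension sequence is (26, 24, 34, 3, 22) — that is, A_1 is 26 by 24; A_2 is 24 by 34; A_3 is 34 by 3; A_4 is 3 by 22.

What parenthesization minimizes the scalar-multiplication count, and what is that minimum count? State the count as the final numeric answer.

6036

Adjacent pairs: A_1A_2 = 26·24·34 = 21216; A_2A_3 = 24·34·3 = 2448; A_3A_4 = 34·3·22 = 2244.
Length 3: A_1..A_3: k=1: 0+2448+26·24·3=4320; k=2: 21216+0+26·34·3=23868 → min 4320 | A_2..A_4: k=2: 0+2244+24·34·22=20196; k=3: 2448+0+24·3·22=4032 → min 4032.
Length 4: A_1..A_4: k=1: 0+4032+26·24·22=17760; k=2: 21216+2244+26·34·22=42908; k=3: 4320+0+26·3·22=6036 → min 6036.
Optimal parenthesization: ((A_1 (A_2 A_3)) A_4) with cost 6036.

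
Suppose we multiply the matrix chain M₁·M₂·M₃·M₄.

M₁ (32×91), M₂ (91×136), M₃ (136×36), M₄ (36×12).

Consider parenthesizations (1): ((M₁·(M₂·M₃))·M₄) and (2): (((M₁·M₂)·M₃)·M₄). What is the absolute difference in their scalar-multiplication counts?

Order (1) = ((M₁·(M₂·M₃))·M₄): (M₂·M₃): 91×136 by 136×36 → 91×36, cost 91·136·36 = 445536; (M₁·(M₂·M₃)): 32×91 by 91×36 → 32×36, cost 32·91·36 = 104832; cumulative 550368; ((M₁·(M₂·M₃))·M₄): 32×36 by 36×12 → 32×12, cost 32·36·12 = 13824; cumulative 564192. Total 564192.
Order (2) = (((M₁·M₂)·M₃)·M₄): (M₁·M₂): 32×91 by 91×136 → 32×136, cost 32·91·136 = 396032; ((M₁·M₂)·M₃): 32×136 by 136×36 → 32×36, cost 32·136·36 = 156672; cumulative 552704; (((M₁·M₂)·M₃)·M₄): 32×36 by 36×12 → 32×12, cost 32·36·12 = 13824; cumulative 566528. Total 566528.
Difference: |564192 − 566528| = 2336.

2336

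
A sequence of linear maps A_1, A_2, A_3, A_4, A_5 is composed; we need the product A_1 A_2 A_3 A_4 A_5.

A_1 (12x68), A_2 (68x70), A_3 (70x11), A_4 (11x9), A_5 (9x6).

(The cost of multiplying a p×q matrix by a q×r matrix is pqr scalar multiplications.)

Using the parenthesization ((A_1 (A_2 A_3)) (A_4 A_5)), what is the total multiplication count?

(A_2 A_3): 68×70 by 70×11 → 68×11, cost 68·70·11 = 52360
(A_1 (A_2 A_3)): 12×68 by 68×11 → 12×11, cost 12·68·11 = 8976; cumulative 61336
(A_4 A_5): 11×9 by 9×6 → 11×6, cost 11·9·6 = 594
((A_1 (A_2 A_3)) (A_4 A_5)): 12×11 by 11×6 → 12×6, cost 12·11·6 = 792; cumulative 62722
Total: 62722 scalar multiplications.

62722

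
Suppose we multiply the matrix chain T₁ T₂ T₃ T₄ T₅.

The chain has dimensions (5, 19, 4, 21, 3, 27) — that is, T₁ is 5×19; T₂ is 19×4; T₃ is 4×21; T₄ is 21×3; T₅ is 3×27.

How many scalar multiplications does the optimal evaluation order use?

1097

Adjacent pairs: T₁T₂ = 5·19·4 = 380; T₂T₃ = 19·4·21 = 1596; T₃T₄ = 4·21·3 = 252; T₄T₅ = 21·3·27 = 1701.
Length 3: T₁..T₃: k=1: 0+1596+5·19·21=3591; k=2: 380+0+5·4·21=800 → min 800 | T₂..T₄: k=2: 0+252+19·4·3=480; k=3: 1596+0+19·21·3=2793 → min 480 | T₃..T₅: k=3: 0+1701+4·21·27=3969; k=4: 252+0+4·3·27=576 → min 576.
Length 4: T₁..T₄: k=1: 0+480+5·19·3=765; k=2: 380+252+5·4·3=692; k=3: 800+0+5·21·3=1115 → min 692 | T₂..T₅: k=2: 0+576+19·4·27=2628; k=3: 1596+1701+19·21·27=14070; k=4: 480+0+19·3·27=2019 → min 2019.
Length 5: T₁..T₅: k=1: 0+2019+5·19·27=4584; k=2: 380+576+5·4·27=1496; k=3: 800+1701+5·21·27=5336; k=4: 692+0+5·3·27=1097 → min 1097.
Optimal order: (((T₁ T₂) (T₃ T₄)) T₅) with cost 1097.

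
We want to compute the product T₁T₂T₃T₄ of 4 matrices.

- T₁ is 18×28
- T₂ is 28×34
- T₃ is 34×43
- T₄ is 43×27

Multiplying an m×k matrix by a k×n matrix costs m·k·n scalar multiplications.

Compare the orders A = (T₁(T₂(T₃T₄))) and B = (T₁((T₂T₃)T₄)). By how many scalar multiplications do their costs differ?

8266

Order A = (T₁(T₂(T₃T₄))): (T₃T₄): 34×43 by 43×27 → 34×27, cost 34·43·27 = 39474; (T₂(T₃T₄)): 28×34 by 34×27 → 28×27, cost 28·34·27 = 25704; cumulative 65178; (T₁(T₂(T₃T₄))): 18×28 by 28×27 → 18×27, cost 18·28·27 = 13608; cumulative 78786. Total 78786.
Order B = (T₁((T₂T₃)T₄)): (T₂T₃): 28×34 by 34×43 → 28×43, cost 28·34·43 = 40936; ((T₂T₃)T₄): 28×43 by 43×27 → 28×27, cost 28·43·27 = 32508; cumulative 73444; (T₁((T₂T₃)T₄)): 18×28 by 28×27 → 18×27, cost 18·28·27 = 13608; cumulative 87052. Total 87052.
Difference: |78786 − 87052| = 8266.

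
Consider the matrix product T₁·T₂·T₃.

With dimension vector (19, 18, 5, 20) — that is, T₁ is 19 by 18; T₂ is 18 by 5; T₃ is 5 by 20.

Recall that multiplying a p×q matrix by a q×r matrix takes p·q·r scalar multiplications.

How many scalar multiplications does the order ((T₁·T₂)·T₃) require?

3610

(T₁·T₂): 19×18 by 18×5 → 19×5, cost 19·18·5 = 1710
((T₁·T₂)·T₃): 19×5 by 5×20 → 19×20, cost 19·5·20 = 1900; cumulative 3610
Total: 3610 scalar multiplications.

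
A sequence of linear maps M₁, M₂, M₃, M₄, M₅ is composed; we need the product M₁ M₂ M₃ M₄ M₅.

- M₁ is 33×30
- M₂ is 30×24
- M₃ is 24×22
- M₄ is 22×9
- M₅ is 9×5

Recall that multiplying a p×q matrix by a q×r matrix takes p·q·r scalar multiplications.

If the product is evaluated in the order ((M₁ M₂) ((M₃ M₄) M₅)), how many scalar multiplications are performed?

(M₁ M₂): 33×30 by 30×24 → 33×24, cost 33·30·24 = 23760
(M₃ M₄): 24×22 by 22×9 → 24×9, cost 24·22·9 = 4752
((M₃ M₄) M₅): 24×9 by 9×5 → 24×5, cost 24·9·5 = 1080; cumulative 5832
((M₁ M₂) ((M₃ M₄) M₅)): 33×24 by 24×5 → 33×5, cost 33·24·5 = 3960; cumulative 33552
Total: 33552 scalar multiplications.

33552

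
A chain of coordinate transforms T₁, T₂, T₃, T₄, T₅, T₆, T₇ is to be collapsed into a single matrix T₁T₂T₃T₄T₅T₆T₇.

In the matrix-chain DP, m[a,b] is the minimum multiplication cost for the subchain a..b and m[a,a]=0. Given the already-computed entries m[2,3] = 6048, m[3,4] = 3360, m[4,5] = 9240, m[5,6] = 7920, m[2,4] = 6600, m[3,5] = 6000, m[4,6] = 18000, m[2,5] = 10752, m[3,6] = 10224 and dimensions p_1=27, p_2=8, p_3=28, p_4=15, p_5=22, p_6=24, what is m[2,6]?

m[2,6] = min over k∈[2,5] of m[2,k]+m[k+1,6]+p_{1}·p_k·p_{6}.
k=2: 0 + 10224 + 27·8·24 = 15408; k=3: 6048 + 18000 + 27·28·24 = 42192; k=4: 6600 + 7920 + 27·15·24 = 24240; k=5: 10752 + 0 + 27·22·24 = 25008.
Minimum: 15408 at k=2.

15408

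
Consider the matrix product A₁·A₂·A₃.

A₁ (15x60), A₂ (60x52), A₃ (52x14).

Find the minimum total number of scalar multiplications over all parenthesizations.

56280

Order (A₁·(A₂·A₃)): (A₂·A₃): 60×52 by 52×14 → 60×14, cost 60·52·14 = 43680; (A₁·(A₂·A₃)): 15×60 by 60×14 → 15×14, cost 15·60·14 = 12600; cumulative 56280. Total 56280.
Order ((A₁·A₂)·A₃): (A₁·A₂): 15×60 by 60×52 → 15×52, cost 15·60·52 = 46800; ((A₁·A₂)·A₃): 15×52 by 52×14 → 15×14, cost 15·52·14 = 10920; cumulative 57720. Total 57720.
Minimum: 56280.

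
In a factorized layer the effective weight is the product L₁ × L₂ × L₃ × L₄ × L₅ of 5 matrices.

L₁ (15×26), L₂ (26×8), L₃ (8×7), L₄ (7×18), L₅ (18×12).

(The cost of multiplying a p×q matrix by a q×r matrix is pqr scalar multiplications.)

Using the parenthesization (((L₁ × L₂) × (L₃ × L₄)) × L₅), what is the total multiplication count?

(L₁ × L₂): 15×26 by 26×8 → 15×8, cost 15·26·8 = 3120
(L₃ × L₄): 8×7 by 7×18 → 8×18, cost 8·7·18 = 1008
((L₁ × L₂) × (L₃ × L₄)): 15×8 by 8×18 → 15×18, cost 15·8·18 = 2160; cumulative 6288
(((L₁ × L₂) × (L₃ × L₄)) × L₅): 15×18 by 18×12 → 15×12, cost 15·18·12 = 3240; cumulative 9528
Total: 9528 scalar multiplications.

9528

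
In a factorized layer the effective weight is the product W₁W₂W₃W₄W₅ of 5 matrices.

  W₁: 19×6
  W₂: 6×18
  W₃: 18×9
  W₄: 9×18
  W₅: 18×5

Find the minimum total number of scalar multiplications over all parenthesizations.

2622

Adjacent pairs: W₁W₂ = 19·6·18 = 2052; W₂W₃ = 6·18·9 = 972; W₃W₄ = 18·9·18 = 2916; W₄W₅ = 9·18·5 = 810.
Length 3: W₁..W₃: k=1: 0+972+19·6·9=1998; k=2: 2052+0+19·18·9=5130 → min 1998 | W₂..W₄: k=2: 0+2916+6·18·18=4860; k=3: 972+0+6·9·18=1944 → min 1944 | W₃..W₅: k=3: 0+810+18·9·5=1620; k=4: 2916+0+18·18·5=4536 → min 1620.
Length 4: W₁..W₄: k=1: 0+1944+19·6·18=3996; k=2: 2052+2916+19·18·18=11124; k=3: 1998+0+19·9·18=5076 → min 3996 | W₂..W₅: k=2: 0+1620+6·18·5=2160; k=3: 972+810+6·9·5=2052; k=4: 1944+0+6·18·5=2484 → min 2052.
Length 5: W₁..W₅: k=1: 0+2052+19·6·5=2622; k=2: 2052+1620+19·18·5=5382; k=3: 1998+810+19·9·5=3663; k=4: 3996+0+19·18·5=5706 → min 2622.
Optimal order: (W₁((W₂W₃)(W₄W₅))) with cost 2622.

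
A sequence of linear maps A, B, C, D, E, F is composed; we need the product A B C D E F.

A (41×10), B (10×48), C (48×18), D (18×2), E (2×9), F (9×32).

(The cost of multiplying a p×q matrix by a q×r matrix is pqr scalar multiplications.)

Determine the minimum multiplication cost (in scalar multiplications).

6708

Adjacent pairs: AB = 41·10·48 = 19680; BC = 10·48·18 = 8640; CD = 48·18·2 = 1728; DE = 18·2·9 = 324; EF = 2·9·32 = 576.
Length 3: A..C: k=1: 0+8640+41·10·18=16020; k=2: 19680+0+41·48·18=55104 → min 16020 | B..D: k=2: 0+1728+10·48·2=2688; k=3: 8640+0+10·18·2=9000 → min 2688 | C..E: k=3: 0+324+48·18·9=8100; k=4: 1728+0+48·2·9=2592 → min 2592 | D..F: k=4: 0+576+18·2·32=1728; k=5: 324+0+18·9·32=5508 → min 1728.
Length 4: A..D: k=1: 0+2688+41·10·2=3508; k=2: 19680+1728+41·48·2=25344; k=3: 16020+0+41·18·2=17496 → min 3508 | B..E: k=2: 0+2592+10·48·9=6912; k=3: 8640+324+10·18·9=10584; k=4: 2688+0+10·2·9=2868 → min 2868 | C..F: k=3: 0+1728+48·18·32=29376; k=4: 1728+576+48·2·32=5376; k=5: 2592+0+48·9·32=16416 → min 5376.
Length 5: A..E: k=1: 0+2868+41·10·9=6558; k=2: 19680+2592+41·48·9=39984; k=3: 16020+324+41·18·9=22986; k=4: 3508+0+41·2·9=4246 → min 4246 | B..F: k=2: 0+5376+10·48·32=20736; k=3: 8640+1728+10·18·32=16128; k=4: 2688+576+10·2·32=3904; k=5: 2868+0+10·9·32=5748 → min 3904.
Length 6: A..F: k=1: 0+3904+41·10·32=17024; k=2: 19680+5376+41·48·32=88032; k=3: 16020+1728+41·18·32=41364; k=4: 3508+576+41·2·32=6708; k=5: 4246+0+41·9·32=16054 → min 6708.
Optimal order: ((A (B (C D))) (E F)) with cost 6708.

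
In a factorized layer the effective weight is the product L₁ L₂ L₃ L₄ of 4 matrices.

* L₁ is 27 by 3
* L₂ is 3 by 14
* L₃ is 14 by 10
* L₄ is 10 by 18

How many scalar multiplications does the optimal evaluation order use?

Adjacent pairs: L₁L₂ = 27·3·14 = 1134; L₂L₃ = 3·14·10 = 420; L₃L₄ = 14·10·18 = 2520.
Length 3: L₁..L₃: k=1: 0+420+27·3·10=1230; k=2: 1134+0+27·14·10=4914 → min 1230 | L₂..L₄: k=2: 0+2520+3·14·18=3276; k=3: 420+0+3·10·18=960 → min 960.
Length 4: L₁..L₄: k=1: 0+960+27·3·18=2418; k=2: 1134+2520+27·14·18=10458; k=3: 1230+0+27·10·18=6090 → min 2418.
Optimal order: (L₁ ((L₂ L₃) L₄)) with cost 2418.

2418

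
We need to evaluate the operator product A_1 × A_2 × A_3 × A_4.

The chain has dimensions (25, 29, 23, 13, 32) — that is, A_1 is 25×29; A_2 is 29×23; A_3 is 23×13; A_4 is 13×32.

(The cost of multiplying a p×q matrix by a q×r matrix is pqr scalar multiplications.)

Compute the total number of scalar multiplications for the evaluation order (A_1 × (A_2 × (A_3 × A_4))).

54112

(A_3 × A_4): 23×13 by 13×32 → 23×32, cost 23·13·32 = 9568
(A_2 × (A_3 × A_4)): 29×23 by 23×32 → 29×32, cost 29·23·32 = 21344; cumulative 30912
(A_1 × (A_2 × (A_3 × A_4))): 25×29 by 29×32 → 25×32, cost 25·29·32 = 23200; cumulative 54112
Total: 54112 scalar multiplications.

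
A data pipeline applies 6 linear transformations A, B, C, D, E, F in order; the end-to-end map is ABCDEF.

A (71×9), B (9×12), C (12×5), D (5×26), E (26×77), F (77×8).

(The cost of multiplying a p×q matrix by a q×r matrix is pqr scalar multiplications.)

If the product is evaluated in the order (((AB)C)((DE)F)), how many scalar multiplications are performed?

27858

(AB): 71×9 by 9×12 → 71×12, cost 71·9·12 = 7668
((AB)C): 71×12 by 12×5 → 71×5, cost 71·12·5 = 4260; cumulative 11928
(DE): 5×26 by 26×77 → 5×77, cost 5·26·77 = 10010
((DE)F): 5×77 by 77×8 → 5×8, cost 5·77·8 = 3080; cumulative 13090
(((AB)C)((DE)F)): 71×5 by 5×8 → 71×8, cost 71·5·8 = 2840; cumulative 27858
Total: 27858 scalar multiplications.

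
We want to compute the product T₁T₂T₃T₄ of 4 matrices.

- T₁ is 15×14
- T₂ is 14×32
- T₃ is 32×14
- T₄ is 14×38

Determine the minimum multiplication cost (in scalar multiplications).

Adjacent pairs: T₁T₂ = 15·14·32 = 6720; T₂T₃ = 14·32·14 = 6272; T₃T₄ = 32·14·38 = 17024.
Length 3: T₁..T₃: k=1: 0+6272+15·14·14=9212; k=2: 6720+0+15·32·14=13440 → min 9212 | T₂..T₄: k=2: 0+17024+14·32·38=34048; k=3: 6272+0+14·14·38=13720 → min 13720.
Length 4: T₁..T₄: k=1: 0+13720+15·14·38=21700; k=2: 6720+17024+15·32·38=41984; k=3: 9212+0+15·14·38=17192 → min 17192.
Optimal order: ((T₁(T₂T₃))T₄) with cost 17192.

17192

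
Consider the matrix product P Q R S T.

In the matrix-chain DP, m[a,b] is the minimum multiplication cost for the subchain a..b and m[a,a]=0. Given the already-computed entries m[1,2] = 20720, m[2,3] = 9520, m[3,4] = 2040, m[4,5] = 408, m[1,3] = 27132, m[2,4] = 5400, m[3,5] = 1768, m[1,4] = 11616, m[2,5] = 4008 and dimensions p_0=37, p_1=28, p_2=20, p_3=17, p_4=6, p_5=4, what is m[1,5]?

8152

m[1,5] = min over k∈[1,4] of m[1,k]+m[k+1,5]+p_{0}·p_k·p_{5}.
k=1: 0 + 4008 + 37·28·4 = 8152; k=2: 20720 + 1768 + 37·20·4 = 25448; k=3: 27132 + 408 + 37·17·4 = 30056; k=4: 11616 + 0 + 37·6·4 = 12504.
Minimum: 8152 at k=1.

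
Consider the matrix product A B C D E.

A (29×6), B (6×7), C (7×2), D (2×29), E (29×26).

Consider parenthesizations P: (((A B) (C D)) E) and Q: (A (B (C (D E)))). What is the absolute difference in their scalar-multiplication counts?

21889

Order P = (((A B) (C D)) E): (A B): 29×6 by 6×7 → 29×7, cost 29·6·7 = 1218; (C D): 7×2 by 2×29 → 7×29, cost 7·2·29 = 406; ((A B) (C D)): 29×7 by 7×29 → 29×29, cost 29·7·29 = 5887; cumulative 7511; (((A B) (C D)) E): 29×29 by 29×26 → 29×26, cost 29·29·26 = 21866; cumulative 29377. Total 29377.
Order Q = (A (B (C (D E)))): (D E): 2×29 by 29×26 → 2×26, cost 2·29·26 = 1508; (C (D E)): 7×2 by 2×26 → 7×26, cost 7·2·26 = 364; cumulative 1872; (B (C (D E))): 6×7 by 7×26 → 6×26, cost 6·7·26 = 1092; cumulative 2964; (A (B (C (D E)))): 29×6 by 6×26 → 29×26, cost 29·6·26 = 4524; cumulative 7488. Total 7488.
Difference: |29377 − 7488| = 21889.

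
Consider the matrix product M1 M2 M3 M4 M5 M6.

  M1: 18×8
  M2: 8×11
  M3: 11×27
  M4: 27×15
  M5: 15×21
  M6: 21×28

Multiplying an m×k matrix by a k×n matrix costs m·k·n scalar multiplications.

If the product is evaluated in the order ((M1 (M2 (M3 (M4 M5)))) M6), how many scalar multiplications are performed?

30198

(M4 M5): 27×15 by 15×21 → 27×21, cost 27·15·21 = 8505
(M3 (M4 M5)): 11×27 by 27×21 → 11×21, cost 11·27·21 = 6237; cumulative 14742
(M2 (M3 (M4 M5))): 8×11 by 11×21 → 8×21, cost 8·11·21 = 1848; cumulative 16590
(M1 (M2 (M3 (M4 M5)))): 18×8 by 8×21 → 18×21, cost 18·8·21 = 3024; cumulative 19614
((M1 (M2 (M3 (M4 M5)))) M6): 18×21 by 21×28 → 18×28, cost 18·21·28 = 10584; cumulative 30198
Total: 30198 scalar multiplications.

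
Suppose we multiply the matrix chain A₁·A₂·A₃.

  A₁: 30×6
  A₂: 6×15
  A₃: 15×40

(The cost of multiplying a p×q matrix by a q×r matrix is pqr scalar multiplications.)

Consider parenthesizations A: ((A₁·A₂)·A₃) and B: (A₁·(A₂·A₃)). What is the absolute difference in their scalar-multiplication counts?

9900

Order A = ((A₁·A₂)·A₃): (A₁·A₂): 30×6 by 6×15 → 30×15, cost 30·6·15 = 2700; ((A₁·A₂)·A₃): 30×15 by 15×40 → 30×40, cost 30·15·40 = 18000; cumulative 20700. Total 20700.
Order B = (A₁·(A₂·A₃)): (A₂·A₃): 6×15 by 15×40 → 6×40, cost 6·15·40 = 3600; (A₁·(A₂·A₃)): 30×6 by 6×40 → 30×40, cost 30·6·40 = 7200; cumulative 10800. Total 10800.
Difference: |20700 − 10800| = 9900.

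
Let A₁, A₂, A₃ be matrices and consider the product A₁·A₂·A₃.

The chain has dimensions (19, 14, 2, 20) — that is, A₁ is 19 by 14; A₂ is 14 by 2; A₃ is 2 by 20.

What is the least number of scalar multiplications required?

1292

Order (A₁·(A₂·A₃)): (A₂·A₃): 14×2 by 2×20 → 14×20, cost 14·2·20 = 560; (A₁·(A₂·A₃)): 19×14 by 14×20 → 19×20, cost 19·14·20 = 5320; cumulative 5880. Total 5880.
Order ((A₁·A₂)·A₃): (A₁·A₂): 19×14 by 14×2 → 19×2, cost 19·14·2 = 532; ((A₁·A₂)·A₃): 19×2 by 2×20 → 19×20, cost 19·2·20 = 760; cumulative 1292. Total 1292.
Minimum: 1292.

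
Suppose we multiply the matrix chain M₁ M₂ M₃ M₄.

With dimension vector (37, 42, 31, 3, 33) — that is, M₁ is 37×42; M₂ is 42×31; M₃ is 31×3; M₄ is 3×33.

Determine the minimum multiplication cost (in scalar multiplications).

12231

Adjacent pairs: M₁M₂ = 37·42·31 = 48174; M₂M₃ = 42·31·3 = 3906; M₃M₄ = 31·3·33 = 3069.
Length 3: M₁..M₃: k=1: 0+3906+37·42·3=8568; k=2: 48174+0+37·31·3=51615 → min 8568 | M₂..M₄: k=2: 0+3069+42·31·33=46035; k=3: 3906+0+42·3·33=8064 → min 8064.
Length 4: M₁..M₄: k=1: 0+8064+37·42·33=59346; k=2: 48174+3069+37·31·33=89094; k=3: 8568+0+37·3·33=12231 → min 12231.
Optimal order: ((M₁ (M₂ M₃)) M₄) with cost 12231.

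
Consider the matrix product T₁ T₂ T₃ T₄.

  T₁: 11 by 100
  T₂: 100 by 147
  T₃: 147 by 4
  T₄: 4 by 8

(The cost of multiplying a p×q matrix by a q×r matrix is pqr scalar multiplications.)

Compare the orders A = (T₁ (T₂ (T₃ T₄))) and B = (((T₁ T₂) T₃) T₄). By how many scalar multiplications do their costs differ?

Order A = (T₁ (T₂ (T₃ T₄))): (T₃ T₄): 147×4 by 4×8 → 147×8, cost 147·4·8 = 4704; (T₂ (T₃ T₄)): 100×147 by 147×8 → 100×8, cost 100·147·8 = 117600; cumulative 122304; (T₁ (T₂ (T₃ T₄))): 11×100 by 100×8 → 11×8, cost 11·100·8 = 8800; cumulative 131104. Total 131104.
Order B = (((T₁ T₂) T₃) T₄): (T₁ T₂): 11×100 by 100×147 → 11×147, cost 11·100·147 = 161700; ((T₁ T₂) T₃): 11×147 by 147×4 → 11×4, cost 11·147·4 = 6468; cumulative 168168; (((T₁ T₂) T₃) T₄): 11×4 by 4×8 → 11×8, cost 11·4·8 = 352; cumulative 168520. Total 168520.
Difference: |131104 − 168520| = 37416.

37416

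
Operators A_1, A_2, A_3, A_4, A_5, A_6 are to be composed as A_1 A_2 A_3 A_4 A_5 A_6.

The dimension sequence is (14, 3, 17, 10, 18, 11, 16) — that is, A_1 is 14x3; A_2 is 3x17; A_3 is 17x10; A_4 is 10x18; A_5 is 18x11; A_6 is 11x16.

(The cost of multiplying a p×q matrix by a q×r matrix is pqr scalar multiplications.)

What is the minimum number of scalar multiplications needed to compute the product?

Adjacent pairs: A_1A_2 = 14·3·17 = 714; A_2A_3 = 3·17·10 = 510; A_3A_4 = 17·10·18 = 3060; A_4A_5 = 10·18·11 = 1980; A_5A_6 = 18·11·16 = 3168.
Length 3: A_1..A_3: k=1: 0+510+14·3·10=930; k=2: 714+0+14·17·10=3094 → min 930 | A_2..A_4: k=2: 0+3060+3·17·18=3978; k=3: 510+0+3·10·18=1050 → min 1050 | A_3..A_5: k=3: 0+1980+17·10·11=3850; k=4: 3060+0+17·18·11=6426 → min 3850 | A_4..A_6: k=4: 0+3168+10·18·16=6048; k=5: 1980+0+10·11·16=3740 → min 3740.
Length 4: A_1..A_4: k=1: 0+1050+14·3·18=1806; k=2: 714+3060+14·17·18=8058; k=3: 930+0+14·10·18=3450 → min 1806 | A_2..A_5: k=2: 0+3850+3·17·11=4411; k=3: 510+1980+3·10·11=2820; k=4: 1050+0+3·18·11=1644 → min 1644 | A_3..A_6: k=3: 0+3740+17·10·16=6460; k=4: 3060+3168+17·18·16=11124; k=5: 3850+0+17·11·16=6842 → min 6460.
Length 5: A_1..A_5: k=1: 0+1644+14·3·11=2106; k=2: 714+3850+14·17·11=7182; k=3: 930+1980+14·10·11=4450; k=4: 1806+0+14·18·11=4578 → min 2106 | A_2..A_6: k=2: 0+6460+3·17·16=7276; k=3: 510+3740+3·10·16=4730; k=4: 1050+3168+3·18·16=5082; k=5: 1644+0+3·11·16=2172 → min 2172.
Length 6: A_1..A_6: k=1: 0+2172+14·3·16=2844; k=2: 714+6460+14·17·16=10982; k=3: 930+3740+14·10·16=6910; k=4: 1806+3168+14·18·16=9006; k=5: 2106+0+14·11·16=4570 → min 2844.
Optimal order: (A_1 ((((A_2 A_3) A_4) A_5) A_6)) with cost 2844.

2844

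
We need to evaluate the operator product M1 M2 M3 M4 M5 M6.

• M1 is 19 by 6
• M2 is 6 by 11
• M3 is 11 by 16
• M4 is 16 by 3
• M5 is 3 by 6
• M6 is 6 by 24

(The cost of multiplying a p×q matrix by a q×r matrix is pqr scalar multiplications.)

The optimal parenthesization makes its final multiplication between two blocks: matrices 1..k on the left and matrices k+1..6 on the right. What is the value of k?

4

Adjacent pairs: M1M2 = 19·6·11 = 1254; M2M3 = 6·11·16 = 1056; M3M4 = 11·16·3 = 528; M4M5 = 16·3·6 = 288; M5M6 = 3·6·24 = 432.
Length 3: M1..M3: k=1: 0+1056+19·6·16=2880; k=2: 1254+0+19·11·16=4598 → min 2880 | M2..M4: k=2: 0+528+6·11·3=726; k=3: 1056+0+6·16·3=1344 → min 726 | M3..M5: k=3: 0+288+11·16·6=1344; k=4: 528+0+11·3·6=726 → min 726 | M4..M6: k=4: 0+432+16·3·24=1584; k=5: 288+0+16·6·24=2592 → min 1584.
Length 4: M1..M4: k=1: 0+726+19·6·3=1068; k=2: 1254+528+19·11·3=2409; k=3: 2880+0+19·16·3=3792 → min 1068 | M2..M5: k=2: 0+726+6·11·6=1122; k=3: 1056+288+6·16·6=1920; k=4: 726+0+6·3·6=834 → min 834 | M3..M6: k=3: 0+1584+11·16·24=5808; k=4: 528+432+11·3·24=1752; k=5: 726+0+11·6·24=2310 → min 1752.
Length 5: M1..M5: k=1: 0+834+19·6·6=1518; k=2: 1254+726+19·11·6=3234; k=3: 2880+288+19·16·6=4992; k=4: 1068+0+19·3·6=1410 → min 1410 | M2..M6: k=2: 0+1752+6·11·24=3336; k=3: 1056+1584+6·16·24=4944; k=4: 726+432+6·3·24=1590; k=5: 834+0+6·6·24=1698 → min 1590.
Top-level splits: k=1: (M1..M1)·(M2..M6) → 0+1590+19·6·24 = 4326; k=2: (M1..M2)·(M3..M6) → 1254+1752+19·11·24 = 8022; k=3: (M1..M3)·(M4..M6) → 2880+1584+19·16·24 = 11760; k=4: (M1..M4)·(M5..M6) → 1068+432+19·3·24 = 2868; k=5: (M1..M5)·(M6..M6) → 1410+0+19·6·24 = 4146.
Best split is after M4, i.e. k = 4.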